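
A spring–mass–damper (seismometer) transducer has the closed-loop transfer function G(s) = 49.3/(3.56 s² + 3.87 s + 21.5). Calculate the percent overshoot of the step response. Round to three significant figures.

%OS ≈ 49.0%

Dividing through by 3.56: denominator becomes s² + 1.087 s + 6.039.
So ω_n = √6.039 = 2.46 rad/s and ζ = 1.087/(2·2.46) = 0.221.
%OS = 100 e^{−πζ/√(1−ζ²)} with ζ = 0.221 gives 49.0%.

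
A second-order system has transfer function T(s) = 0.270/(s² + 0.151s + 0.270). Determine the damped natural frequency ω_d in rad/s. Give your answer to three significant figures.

ω_d ≈ 0.514 rad/s

Matching coefficients with s² + 2ζω_n s + ω_n² gives ω_n² = 0.270 ⇒ ω_n = 0.520 rad/s, and ζ = 0.151/(2ω_n) = 0.145.
The damped frequency ω_d = ω_n√(1−ζ²) = 0.514 rad/s.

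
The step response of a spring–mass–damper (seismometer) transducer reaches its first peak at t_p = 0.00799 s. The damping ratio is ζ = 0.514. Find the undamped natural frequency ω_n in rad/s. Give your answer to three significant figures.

Peak time t_p = π/ω_d, so ω_d = π/t_p = π/0.00799 = 393 rad/s.
ω_n = ω_d/√(1−ζ²) = 393/√0.736 = 458 rad/s.

ω_n ≈ 458 rad/s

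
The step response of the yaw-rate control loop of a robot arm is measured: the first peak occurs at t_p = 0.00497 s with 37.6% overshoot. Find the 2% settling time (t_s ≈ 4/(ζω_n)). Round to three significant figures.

t_s ≈ 0.0203 s

The overshoot fixes ζ = −ln(OS)/√(π²+ln²(OS)) = 0.297.
t_p = π/ω_d ⇒ ω_d = 632 rad/s; then ω_n = ω_d/√(1−ζ²) = 662 rad/s.
t_s ≈ 4/(ζω_n) = 4/(0.297·662) = 0.0203 s.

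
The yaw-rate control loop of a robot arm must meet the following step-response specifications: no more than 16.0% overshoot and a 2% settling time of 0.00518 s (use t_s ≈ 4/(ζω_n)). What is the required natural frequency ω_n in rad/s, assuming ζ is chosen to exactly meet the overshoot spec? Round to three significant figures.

From %OS = 100·exp(−πζ/√(1−ζ²)), invert to get ζ = −ln(OS)/√(π² + ln²(OS)) with OS = 0.160.
−ln 0.160 = 1.833, so ζ = 1.833/√(π² + 3.358) = 0.504.
Then ω_n = 4/(ζ t_s) = 4/(0.504 × 0.00518) = 1530 rad/s.

ω_n ≈ 1530 rad/s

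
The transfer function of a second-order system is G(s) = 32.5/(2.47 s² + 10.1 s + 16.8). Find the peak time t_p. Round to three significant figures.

t_p ≈ 1.94 s

Dividing through by 2.47: denominator becomes s² + 4.089 s + 6.802.
So ω_n = √6.802 = 2.61 rad/s and ζ = 4.089/(2·2.61) = 0.784.
The damped frequency ω_d = ω_n√(1−ζ²) = 1.62 rad/s. t_p = π/ω_d = 1.94 s.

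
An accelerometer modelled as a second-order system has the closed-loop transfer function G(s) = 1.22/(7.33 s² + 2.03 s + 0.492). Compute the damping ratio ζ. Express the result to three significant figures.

Dividing through by 7.33: denominator becomes s² + 0.2769 s + 0.06712.
So ω_n = √0.06712 = 0.259 rad/s and ζ = 0.2769/(2·0.259) = 0.534.

ζ ≈ 0.534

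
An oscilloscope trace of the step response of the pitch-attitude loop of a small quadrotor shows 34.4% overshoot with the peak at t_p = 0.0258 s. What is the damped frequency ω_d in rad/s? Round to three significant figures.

ω_d ≈ 122 rad/s

t_p = π/ω_d, so ω_d = π/0.0258 = 122 rad/s.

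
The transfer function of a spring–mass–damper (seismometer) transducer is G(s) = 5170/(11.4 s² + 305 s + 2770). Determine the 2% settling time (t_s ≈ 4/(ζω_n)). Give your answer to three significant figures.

t_s ≈ 0.299 s

Dividing through by 11.4: denominator becomes s² + 26.75 s + 243.0.
So ω_n = √243.0 = 15.6 rad/s and ζ = 26.75/(2·15.6) = 0.858.
t_s ≈ 4/(ζω_n) = 0.299 s.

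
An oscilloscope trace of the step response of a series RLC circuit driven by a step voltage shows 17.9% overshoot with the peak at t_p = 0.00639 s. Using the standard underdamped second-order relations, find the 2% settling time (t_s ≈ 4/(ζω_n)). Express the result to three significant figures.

t_s ≈ 0.0149 s

ζ from %OS: ζ = |ln 0.179|/√(π²+ln²0.179) = 0.480.
t_p = π/ω_d ⇒ ω_d = 492 rad/s; then ω_n = ω_d/√(1−ζ²) = 561 rad/s.
t_s ≈ 4/(ζω_n) = 4/(0.480·561) = 0.0149 s.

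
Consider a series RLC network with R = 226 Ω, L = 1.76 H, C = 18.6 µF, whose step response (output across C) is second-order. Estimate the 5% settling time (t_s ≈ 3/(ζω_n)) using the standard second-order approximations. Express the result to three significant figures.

For a series RLC circuit (capacitor voltage as output), ω_n = 1/√(LC) = 1/√(1.76 H · 18.6 µF) = 175 rad/s.
ζ = (R/2)·√(C/L) = (226/2)·√(18.6 µF/1.76 H) = 0.367.
t_s ≈ 3/(ζω_n) = 0.0467 s.

t_s ≈ 0.0467 s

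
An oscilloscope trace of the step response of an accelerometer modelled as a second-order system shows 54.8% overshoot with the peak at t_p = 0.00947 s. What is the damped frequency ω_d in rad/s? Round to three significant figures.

ω_d ≈ 332 rad/s

t_p = π/ω_d, so ω_d = π/0.00947 = 332 rad/s.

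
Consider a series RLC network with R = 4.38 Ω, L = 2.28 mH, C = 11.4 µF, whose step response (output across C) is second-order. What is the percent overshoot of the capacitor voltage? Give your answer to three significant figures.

For a series RLC circuit (capacitor voltage as output), ω_n = 1/√(LC) = 1/√(2.28 mH · 11.4 µF) = 6200 rad/s.
ζ = (R/2)·√(C/L) = (4.38/2)·√(11.4 µF/2.28 mH) = 0.155.
%OS = 100·exp(−πζ/√(1−ζ²)) = 61.1%.

%OS ≈ 61.1%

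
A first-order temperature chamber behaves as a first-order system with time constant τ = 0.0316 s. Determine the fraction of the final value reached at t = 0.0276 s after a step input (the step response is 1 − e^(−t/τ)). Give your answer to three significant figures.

y(t)/y_∞ = 1 − e^(−t/τ) = 1 − e^(−0.0276/0.0316) = 1 − e^(−0.873) = 0.582.

y/y_∞ ≈ 0.582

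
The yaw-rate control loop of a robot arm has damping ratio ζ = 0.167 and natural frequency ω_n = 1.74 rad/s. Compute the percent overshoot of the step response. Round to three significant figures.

For an underdamped second-order system, %OS = 100·exp(−πζ/√(1−ζ²)).
πζ/√(1−ζ²) = π·0.167/√(1−0.0279) = 0.5321, so %OS = 100·e^(−0.5321) = 58.7%.

%OS ≈ 58.7%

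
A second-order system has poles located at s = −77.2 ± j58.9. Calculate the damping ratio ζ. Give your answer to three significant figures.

The poles are at −σ ± jω_d with σ = 77.2 and ω_d = 58.9, so ω_n = √(σ²+ω_d²) = 97.1 rad/s and ζ = σ/ω_n = 0.795.

ζ ≈ 0.795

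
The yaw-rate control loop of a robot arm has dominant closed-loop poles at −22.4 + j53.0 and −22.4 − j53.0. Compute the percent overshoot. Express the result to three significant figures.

With σ = 22.4, ω_d = 53.0: ω_n = √(σ²+ω_d²) = 57.5 rad/s, ζ = σ/ω_n = 0.389.
%OS = 100 e^{−πζ/√(1−ζ²)} with ζ = 0.389 gives 26.5%.

%OS ≈ 26.5%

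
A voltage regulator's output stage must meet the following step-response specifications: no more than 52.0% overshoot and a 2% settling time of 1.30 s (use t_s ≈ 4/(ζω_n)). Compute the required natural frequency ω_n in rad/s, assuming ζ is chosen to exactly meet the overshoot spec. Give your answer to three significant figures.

ω_n ≈ 15.1 rad/s

From %OS = 100·exp(−πζ/√(1−ζ²)), invert to get ζ = −ln(OS)/√(π² + ln²(OS)) with OS = 0.520.
−ln 0.520 = 0.6539, so ζ = 0.6539/√(π² + 0.4276) = 0.204.
From t_s ≈ 4/(ζω_n): ω_n = 4/(ζ·t_s) = 4/(0.204·1.30) = 15.1 rad/s.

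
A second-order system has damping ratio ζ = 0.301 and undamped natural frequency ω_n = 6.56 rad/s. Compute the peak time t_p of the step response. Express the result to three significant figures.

The damped frequency is ω_d = ω_n√(1−ζ²) = 6.56·√(1−0.0906) = 6.26 rad/s.
Peak time t_p = π/ω_d = π/6.26 = 0.502 s.

t_p ≈ 0.502 s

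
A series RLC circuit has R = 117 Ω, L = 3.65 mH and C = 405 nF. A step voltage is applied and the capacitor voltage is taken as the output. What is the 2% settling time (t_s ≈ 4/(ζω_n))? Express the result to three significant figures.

For a series RLC circuit (capacitor voltage as output), ω_n = 1/√(LC) = 1/√(3.65 mH · 405 nF) = 26000 rad/s.
ζ = (R/2)·√(C/L) = (117/2)·√(405 nF/3.65 mH) = 0.616.
t_s ≈ 4/(ζω_n) = 0.000250 s.

t_s ≈ 0.000250 s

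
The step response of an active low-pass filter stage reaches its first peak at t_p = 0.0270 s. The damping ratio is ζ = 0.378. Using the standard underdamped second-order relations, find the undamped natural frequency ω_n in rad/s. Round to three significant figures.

ω_n ≈ 126 rad/s

Peak time t_p = π/ω_d, so ω_d = π/t_p = π/0.0270 = 116 rad/s.
ω_n = ω_d/√(1−ζ²) = 116/√0.857 = 126 rad/s.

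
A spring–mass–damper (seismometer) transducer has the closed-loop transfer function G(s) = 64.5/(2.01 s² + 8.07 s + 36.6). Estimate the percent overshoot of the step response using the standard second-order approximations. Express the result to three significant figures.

Dividing through by 2.01: denominator becomes s² + 4.015 s + 18.21.
So ω_n = √18.21 = 4.27 rad/s and ζ = 4.015/(2·4.27) = 0.470.
Overshoot: exp(−π·0.470/√(1−0.470²)) = 0.187, i.e. 18.7%.

%OS ≈ 18.7%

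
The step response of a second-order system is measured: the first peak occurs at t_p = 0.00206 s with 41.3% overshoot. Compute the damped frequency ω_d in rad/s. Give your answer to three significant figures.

ω_d ≈ 1530 rad/s

t_p = π/ω_d, so ω_d = π/0.00206 = 1530 rad/s.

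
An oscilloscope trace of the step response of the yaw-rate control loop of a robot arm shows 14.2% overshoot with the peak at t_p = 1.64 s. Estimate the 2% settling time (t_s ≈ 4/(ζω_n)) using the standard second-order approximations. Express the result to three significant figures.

t_s ≈ 3.36 s

ζ from %OS: ζ = |ln 0.142|/√(π²+ln²0.142) = 0.528.
t_p = π/ω_d ⇒ ω_d = 1.92 rad/s; then ω_n = ω_d/√(1−ζ²) = 2.26 rad/s.
t_s ≈ 4/(ζω_n) = 4/(0.528·2.26) = 3.36 s.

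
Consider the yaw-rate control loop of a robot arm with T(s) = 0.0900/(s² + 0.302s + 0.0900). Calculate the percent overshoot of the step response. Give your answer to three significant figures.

Matching coefficients with s² + 2ζω_n s + ω_n² gives ω_n² = 0.0900 ⇒ ω_n = 0.300 rad/s, and ζ = 0.302/(2ω_n) = 0.503.
%OS = 100 e^{−πζ/√(1−ζ²)} with ζ = 0.503 gives 16.0%.

%OS ≈ 16.0%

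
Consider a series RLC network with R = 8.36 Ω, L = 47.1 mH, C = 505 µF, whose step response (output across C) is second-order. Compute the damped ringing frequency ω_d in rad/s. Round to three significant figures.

ω_d ≈ 185 rad/s

For a series RLC circuit (capacitor voltage as output), ω_n = 1/√(LC) = 1/√(47.1 mH · 505 µF) = 205 rad/s.
ζ = (R/2)·√(C/L) = (8.36/2)·√(505 µF/47.1 mH) = 0.433.
ω_d = ω_n√(1−ζ²) = 185 rad/s.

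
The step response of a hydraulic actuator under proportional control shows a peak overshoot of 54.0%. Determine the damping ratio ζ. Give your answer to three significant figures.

ζ ≈ 0.192

From %OS = 100·exp(−πζ/√(1−ζ²)), invert to get ζ = −ln(OS)/√(π² + ln²(OS)) with OS = 0.540.
−ln 0.540 = 0.6162, so ζ = 0.6162/√(π² + 0.3797) = 0.192.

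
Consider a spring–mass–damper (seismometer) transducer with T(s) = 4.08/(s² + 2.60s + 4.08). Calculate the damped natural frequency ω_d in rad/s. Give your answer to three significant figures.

ω_d ≈ 1.55 rad/s

Comparing the denominator to s² + 2ζω_n s + ω_n²: ω_n = √4.08 = 2.02 rad/s, and 2ζω_n = 2.60 so ζ = 2.60/(2·2.02) = 0.644.
ω_d = 2.02·√(1 − 0.644²) = 1.55 rad/s.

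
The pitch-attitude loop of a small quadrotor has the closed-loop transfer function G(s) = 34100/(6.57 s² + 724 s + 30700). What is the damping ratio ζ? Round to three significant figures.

ζ ≈ 0.806

Dividing through by 6.57: denominator becomes s² + 110.2 s + 4673.
So ω_n = √4673 = 68.4 rad/s and ζ = 110.2/(2·68.4) = 0.806.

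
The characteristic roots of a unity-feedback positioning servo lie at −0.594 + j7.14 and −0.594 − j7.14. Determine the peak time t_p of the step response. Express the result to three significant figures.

t_p = π/ω_d with ω_d = 7.14 (the imaginary part), so t_p = 0.440 s.

t_p ≈ 0.440 s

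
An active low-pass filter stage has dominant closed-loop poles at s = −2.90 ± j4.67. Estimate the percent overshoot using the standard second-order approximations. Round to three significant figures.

%OS ≈ 14.2%

With σ = 2.90, ω_d = 4.67: ω_n = √(σ²+ω_d²) = 5.50 rad/s, ζ = σ/ω_n = 0.528.
Overshoot: exp(−π·0.528/√(1−0.528²)) = 0.142, i.e. 14.2%.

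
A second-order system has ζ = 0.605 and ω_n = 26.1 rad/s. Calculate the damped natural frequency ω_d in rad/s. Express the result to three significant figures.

ω_d = ω_n√(1−ζ²) = 26.1·√0.634 = 20.8 rad/s.

ω_d ≈ 20.8 rad/s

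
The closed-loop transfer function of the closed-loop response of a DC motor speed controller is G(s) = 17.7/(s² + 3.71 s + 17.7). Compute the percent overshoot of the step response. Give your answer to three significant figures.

Matching coefficients with s² + 2ζω_n s + ω_n² gives ω_n² = 17.7 ⇒ ω_n = 4.21 rad/s, and ζ = 3.71/(2ω_n) = 0.441.
Overshoot: exp(−π·0.441/√(1−0.441²)) = 0.214, i.e. 21.4%.

%OS ≈ 21.4%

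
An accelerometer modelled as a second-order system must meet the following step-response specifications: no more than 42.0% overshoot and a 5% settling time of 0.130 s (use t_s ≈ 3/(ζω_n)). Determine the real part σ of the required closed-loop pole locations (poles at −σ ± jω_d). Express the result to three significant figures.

σ ≈ 23.1

The settling-time spec alone fixes σ = ζω_n = 3/t_s = 3/0.130 = 23.1.
(Overshoot then fixes ζ = 0.266 and hence ω_d = σ·√(1−ζ²)/ζ = 83.6 rad/s.)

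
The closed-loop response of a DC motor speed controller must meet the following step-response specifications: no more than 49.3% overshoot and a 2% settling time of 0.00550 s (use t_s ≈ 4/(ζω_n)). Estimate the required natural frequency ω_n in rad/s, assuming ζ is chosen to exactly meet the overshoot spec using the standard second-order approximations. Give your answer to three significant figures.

From %OS = 100·exp(−πζ/√(1−ζ²)), invert to get ζ = −ln(OS)/√(π² + ln²(OS)) with OS = 0.493.
−ln 0.493 = 0.7072, so ζ = 0.7072/√(π² + 0.5002) = 0.220.
Then ω_n = 4/(ζ t_s) = 4/(0.220 × 0.00550) = 3310 rad/s.

ω_n ≈ 3310 rad/s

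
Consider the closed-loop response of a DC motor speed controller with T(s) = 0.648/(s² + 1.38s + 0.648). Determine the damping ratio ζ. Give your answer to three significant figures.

Comparing the denominator to s² + 2ζω_n s + ω_n²: ω_n = √0.648 = 0.805 rad/s, and 2ζω_n = 1.38 so ζ = 1.38/(2·0.805) = 0.857.

ζ ≈ 0.857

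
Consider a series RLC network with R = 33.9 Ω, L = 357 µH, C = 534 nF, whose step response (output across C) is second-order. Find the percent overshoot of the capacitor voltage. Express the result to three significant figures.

For a series RLC circuit (capacitor voltage as output), ω_n = 1/√(LC) = 1/√(357 µH · 534 nF) = 72400 rad/s.
ζ = (R/2)·√(C/L) = (33.9/2)·√(534 nF/357 µH) = 0.656.
%OS = 100 e^{−πζ/√(1−ζ²)} with ζ = 0.656 gives 6.54%.

%OS ≈ 6.54%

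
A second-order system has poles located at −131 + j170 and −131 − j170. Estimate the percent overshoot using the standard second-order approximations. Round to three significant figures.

%OS ≈ 8.88%

|pole| = ω_n = √(131² + 170²) = 215 rad/s; ζ = cos θ = σ/ω_n = 0.610.
%OS = 100·exp(−πζ/√(1−ζ²)) = 8.88%.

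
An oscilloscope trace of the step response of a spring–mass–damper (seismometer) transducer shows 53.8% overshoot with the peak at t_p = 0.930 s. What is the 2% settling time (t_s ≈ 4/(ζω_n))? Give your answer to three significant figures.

The overshoot fixes ζ = −ln(OS)/√(π²+ln²(OS)) = 0.194.
From t_p = π/ω_d, ω_d = π/0.930 = 3.38 rad/s, so ω_n = ω_d/√(1−ζ²) = 3.44 rad/s.
t_s ≈ 4/(ζω_n) = 4/(0.194·3.44) = 6.00 s.

t_s ≈ 6.00 s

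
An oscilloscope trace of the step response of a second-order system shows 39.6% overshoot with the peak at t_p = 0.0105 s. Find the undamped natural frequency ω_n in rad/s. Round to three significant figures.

ω_n ≈ 312 rad/s

ζ from %OS: ζ = |ln 0.396|/√(π²+ln²0.396) = 0.283.
t_p = π/ω_d ⇒ ω_d = 299 rad/s; then ω_n = ω_d/√(1−ζ²) = 312 rad/s.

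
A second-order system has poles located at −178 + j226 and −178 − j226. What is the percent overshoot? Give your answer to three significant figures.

%OS ≈ 8.42%

The poles are at −σ ± jω_d with σ = 178 and ω_d = 226, so ω_n = √(σ²+ω_d²) = 288 rad/s and ζ = σ/ω_n = 0.619.
%OS = 100 e^{−πζ/√(1−ζ²)} with ζ = 0.619 gives 8.42%.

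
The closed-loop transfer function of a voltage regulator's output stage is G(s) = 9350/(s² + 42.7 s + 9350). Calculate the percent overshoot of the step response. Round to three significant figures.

Matching coefficients with s² + 2ζω_n s + ω_n² gives ω_n² = 9350 ⇒ ω_n = 96.7 rad/s, and ζ = 42.7/(2ω_n) = 0.221.
%OS = 100 e^{−πζ/√(1−ζ²)} with ζ = 0.221 gives 49.1%.

%OS ≈ 49.1%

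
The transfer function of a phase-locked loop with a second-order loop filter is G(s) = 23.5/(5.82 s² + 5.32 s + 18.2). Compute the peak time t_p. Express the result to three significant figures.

Dividing through by 5.82: denominator becomes s² + 0.9141 s + 3.127.
So ω_n = √3.127 = 1.77 rad/s and ζ = 0.9141/(2·1.77) = 0.258.
The damped frequency ω_d = ω_n√(1−ζ²) = 1.71 rad/s. t_p = π/ω_d = 1.84 s.

t_p ≈ 1.84 s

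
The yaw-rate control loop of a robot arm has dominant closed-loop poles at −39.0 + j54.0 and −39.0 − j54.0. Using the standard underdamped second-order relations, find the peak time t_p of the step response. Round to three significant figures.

t_p = π/ω_d with ω_d = 54.0 (the imaginary part), so t_p = 0.0582 s.

t_p ≈ 0.0582 s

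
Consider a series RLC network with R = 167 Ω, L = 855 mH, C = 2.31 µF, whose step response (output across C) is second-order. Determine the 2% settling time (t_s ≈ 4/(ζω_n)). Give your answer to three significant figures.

t_s ≈ 0.0410 s

For a series RLC circuit (capacitor voltage as output), ω_n = 1/√(LC) = 1/√(855 mH · 2.31 µF) = 712 rad/s.
ζ = (R/2)·√(C/L) = (167/2)·√(2.31 µF/855 mH) = 0.137.
t_s ≈ 4/(ζω_n) = 0.0410 s.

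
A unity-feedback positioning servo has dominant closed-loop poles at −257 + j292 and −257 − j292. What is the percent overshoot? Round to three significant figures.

%OS ≈ 6.30%

|pole| = ω_n = √(257² + 292²) = 389 rad/s; ζ = cos θ = σ/ω_n = 0.661.
Overshoot: exp(−π·0.661/√(1−0.661²)) = 0.0630, i.e. 6.30%.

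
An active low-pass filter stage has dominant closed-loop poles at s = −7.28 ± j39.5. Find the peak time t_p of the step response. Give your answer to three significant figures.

t_p = π/ω_d with ω_d = 39.5 (the imaginary part), so t_p = 0.0795 s.

t_p ≈ 0.0795 s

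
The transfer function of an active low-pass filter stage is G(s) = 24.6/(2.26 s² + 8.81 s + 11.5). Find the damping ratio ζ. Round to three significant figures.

Dividing through by 2.26: denominator becomes s² + 3.898 s + 5.088.
So ω_n = √5.088 = 2.26 rad/s and ζ = 3.898/(2·2.26) = 0.864.

ζ ≈ 0.864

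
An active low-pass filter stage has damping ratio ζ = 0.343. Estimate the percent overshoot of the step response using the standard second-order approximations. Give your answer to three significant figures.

For an underdamped second-order system, %OS = 100·exp(−πζ/√(1−ζ²)).
πζ/√(1−ζ²) = π·0.343/√(1−0.118) = 1.147, so %OS = 100·e^(−1.147) = 31.8%.

%OS ≈ 31.8%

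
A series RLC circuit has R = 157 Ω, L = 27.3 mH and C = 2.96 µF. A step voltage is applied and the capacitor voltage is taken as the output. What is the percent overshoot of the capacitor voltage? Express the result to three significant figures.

%OS ≈ 1.16%

For a series RLC circuit (capacitor voltage as output), ω_n = 1/√(LC) = 1/√(27.3 mH · 2.96 µF) = 3520 rad/s.
ζ = (R/2)·√(C/L) = (157/2)·√(2.96 µF/27.3 mH) = 0.817.
Overshoot: exp(−π·0.817/√(1−0.817²)) = 0.0116, i.e. 1.16%.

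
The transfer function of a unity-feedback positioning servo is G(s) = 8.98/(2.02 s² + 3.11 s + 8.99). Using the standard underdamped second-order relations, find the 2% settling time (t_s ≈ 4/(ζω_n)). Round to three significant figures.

t_s ≈ 5.20 s

Dividing through by 2.02: denominator becomes s² + 1.540 s + 4.450.
So ω_n = √4.450 = 2.11 rad/s and ζ = 1.540/(2·2.11) = 0.365.
t_s ≈ 4/(ζω_n) = 5.20 s.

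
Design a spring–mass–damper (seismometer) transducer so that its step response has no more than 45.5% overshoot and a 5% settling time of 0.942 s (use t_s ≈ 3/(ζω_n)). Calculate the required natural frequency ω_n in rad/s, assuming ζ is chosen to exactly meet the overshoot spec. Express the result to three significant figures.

ζ = −ln(OS)/√(π² + (ln OS)²). With OS = 0.455, ln OS = −0.7875 and ζ = 0.7875/3.239 = 0.243.
From t_s ≈ 3/(ζω_n): ω_n = 3/(ζ·t_s) = 3/(0.243·0.942) = 13.1 rad/s.

ω_n ≈ 13.1 rad/s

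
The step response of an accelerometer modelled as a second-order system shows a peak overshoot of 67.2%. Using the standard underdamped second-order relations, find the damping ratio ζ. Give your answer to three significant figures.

From %OS = 100·exp(−πζ/√(1−ζ²)), invert to get ζ = −ln(OS)/√(π² + ln²(OS)) with OS = 0.672.
−ln 0.672 = 0.3975, so ζ = 0.3975/√(π² + 0.1580) = 0.126.

ζ ≈ 0.126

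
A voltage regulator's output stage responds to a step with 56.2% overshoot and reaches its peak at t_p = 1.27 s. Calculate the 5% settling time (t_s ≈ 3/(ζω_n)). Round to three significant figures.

t_s ≈ 6.61 s

ζ from %OS: ζ = |ln 0.562|/√(π²+ln²0.562) = 0.180.
t_p = π/ω_d ⇒ ω_d = 2.47 rad/s; then ω_n = ω_d/√(1−ζ²) = 2.51 rad/s.
t_s ≈ 3/(ζω_n) = 3/(0.180·2.51) = 6.61 s.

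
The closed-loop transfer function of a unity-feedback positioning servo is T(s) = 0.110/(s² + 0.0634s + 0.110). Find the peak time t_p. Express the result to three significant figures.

t_p ≈ 9.52 s

Comparing the denominator to s² + 2ζω_n s + ω_n²: ω_n = √0.110 = 0.332 rad/s, and 2ζω_n = 0.0634 so ζ = 0.0634/(2·0.332) = 0.0956.
ω_d = ω_n√(1−ζ²) = 0.330 rad/s. Then t_p = π/ω_d = 9.52 s.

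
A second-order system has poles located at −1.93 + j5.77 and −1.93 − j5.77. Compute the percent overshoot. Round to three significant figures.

%OS ≈ 35.0%

With σ = 1.93, ω_d = 5.77: ω_n = √(σ²+ω_d²) = 6.08 rad/s, ζ = σ/ω_n = 0.317.
Overshoot: exp(−π·0.317/√(1−0.317²)) = 0.350, i.e. 35.0%.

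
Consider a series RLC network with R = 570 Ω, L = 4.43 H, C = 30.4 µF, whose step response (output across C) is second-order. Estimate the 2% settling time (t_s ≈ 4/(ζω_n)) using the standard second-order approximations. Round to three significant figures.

t_s ≈ 0.0622 s

For a series RLC circuit (capacitor voltage as output), ω_n = 1/√(LC) = 1/√(4.43 H · 30.4 µF) = 86.2 rad/s.
ζ = (R/2)·√(C/L) = (570/2)·√(30.4 µF/4.43 H) = 0.747.
t_s ≈ 4/(ζω_n) = 0.0622 s.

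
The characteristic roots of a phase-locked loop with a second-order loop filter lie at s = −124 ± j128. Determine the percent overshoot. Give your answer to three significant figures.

%OS ≈ 4.77%

The poles are at −σ ± jω_d with σ = 124 and ω_d = 128, so ω_n = √(σ²+ω_d²) = 178 rad/s and ζ = σ/ω_n = 0.696.
%OS = 100·exp(−πζ/√(1−ζ²)) = 4.77%.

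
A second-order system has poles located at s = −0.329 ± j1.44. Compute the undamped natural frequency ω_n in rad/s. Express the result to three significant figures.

ω_n ≈ 1.48 rad/s

|pole| = ω_n = √(0.329² + 1.44²) = 1.48 rad/s; ζ = cos θ = σ/ω_n = 0.223.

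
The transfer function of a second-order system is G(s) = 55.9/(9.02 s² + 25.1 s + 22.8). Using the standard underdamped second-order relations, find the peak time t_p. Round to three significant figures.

t_p ≈ 4.08 s

Dividing through by 9.02: denominator becomes s² + 2.783 s + 2.528.
So ω_n = √2.528 = 1.59 rad/s and ζ = 2.783/(2·1.59) = 0.875.
ω_d = ω_n√(1−ζ²) = 0.769 rad/s. t_p = π/ω_d = 4.08 s.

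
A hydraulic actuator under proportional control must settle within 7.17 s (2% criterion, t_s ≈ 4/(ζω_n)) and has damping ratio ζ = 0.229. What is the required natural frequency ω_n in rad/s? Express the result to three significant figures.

ω_n ≈ 2.44 rad/s

Rearranging t_s ≈ 4/(ζω_n) gives ω_n = 4/(ζ·t_s) = 4/(0.229 × 7.17) = 2.44 rad/s.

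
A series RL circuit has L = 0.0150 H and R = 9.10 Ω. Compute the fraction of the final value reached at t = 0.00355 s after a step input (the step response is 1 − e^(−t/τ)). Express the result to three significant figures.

τ = L/R = 0.0150/9.10 = 0.00165 s.
y(t)/y_∞ = 1 − e^(−t/τ) = 1 − e^(−0.00355/0.00165) = 1 − e^(−2.15) = 0.884.

y/y_∞ ≈ 0.884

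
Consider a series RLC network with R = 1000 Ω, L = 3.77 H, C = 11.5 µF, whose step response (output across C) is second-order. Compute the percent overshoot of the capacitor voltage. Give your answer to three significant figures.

For a series RLC circuit (capacitor voltage as output), ω_n = 1/√(LC) = 1/√(3.77 H · 11.5 µF) = 152 rad/s.
ζ = (R/2)·√(C/L) = (1000/2)·√(11.5 µF/3.77 H) = 0.873.
%OS = 100·exp(−πζ/√(1−ζ²)) = 0.359%.

%OS ≈ 0.359%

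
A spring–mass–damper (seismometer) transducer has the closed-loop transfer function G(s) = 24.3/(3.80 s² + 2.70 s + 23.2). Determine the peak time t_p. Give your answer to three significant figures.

t_p ≈ 1.28 s

Dividing through by 3.80: denominator becomes s² + 0.7105 s + 6.105.
So ω_n = √6.105 = 2.47 rad/s and ζ = 0.7105/(2·2.47) = 0.144.
The damped frequency ω_d = ω_n√(1−ζ²) = 2.45 rad/s. t_p = π/ω_d = 1.28 s.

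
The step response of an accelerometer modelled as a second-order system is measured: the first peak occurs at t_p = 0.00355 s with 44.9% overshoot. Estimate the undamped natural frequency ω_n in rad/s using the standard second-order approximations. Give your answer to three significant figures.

ω_n ≈ 913 rad/s

From the overshoot, ζ = −ln(OS)/√(π²+ln²(OS)) = 0.247.
From t_p = π/ω_d, ω_d = π/0.00355 = 885 rad/s, so ω_n = ω_d/√(1−ζ²) = 913 rad/s.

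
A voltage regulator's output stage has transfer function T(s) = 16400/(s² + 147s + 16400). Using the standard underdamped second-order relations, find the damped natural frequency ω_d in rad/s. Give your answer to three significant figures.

Matching coefficients with s² + 2ζω_n s + ω_n² gives ω_n² = 16400 ⇒ ω_n = 128 rad/s, and ζ = 147/(2ω_n) = 0.574.
ω_d = ω_n√(1−ζ²) = 105 rad/s.

ω_d ≈ 105 rad/s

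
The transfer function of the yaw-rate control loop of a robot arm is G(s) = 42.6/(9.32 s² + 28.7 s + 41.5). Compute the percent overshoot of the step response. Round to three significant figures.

Dividing through by 9.32: denominator becomes s² + 3.079 s + 4.453.
So ω_n = √4.453 = 2.11 rad/s and ζ = 3.079/(2·2.11) = 0.730.
%OS = 100 e^{−πζ/√(1−ζ²)} with ζ = 0.730 gives 3.50%.

%OS ≈ 3.50%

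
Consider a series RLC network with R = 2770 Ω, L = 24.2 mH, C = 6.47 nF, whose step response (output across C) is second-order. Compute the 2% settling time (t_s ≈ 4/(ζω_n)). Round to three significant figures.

For a series RLC circuit (capacitor voltage as output), ω_n = 1/√(LC) = 1/√(24.2 mH · 6.47 nF) = 79900 rad/s.
ζ = (R/2)·√(C/L) = (2770/2)·√(6.47 nF/24.2 mH) = 0.716.
t_s ≈ 4/(ζω_n) = 0.0000699 s.

t_s ≈ 0.0000699 s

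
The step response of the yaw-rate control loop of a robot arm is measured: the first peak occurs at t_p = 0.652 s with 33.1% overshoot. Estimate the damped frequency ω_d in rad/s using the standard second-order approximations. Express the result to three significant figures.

t_p = π/ω_d, so ω_d = π/0.652 = 4.82 rad/s.

ω_d ≈ 4.82 rad/s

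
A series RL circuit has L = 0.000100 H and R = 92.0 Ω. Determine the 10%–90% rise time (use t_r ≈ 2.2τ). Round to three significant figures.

t_r ≈ 0.00000239 s

τ = L/R = 0.000100/92.0 = 0.00000109 s.
t_r ≈ 2.2τ = 0.00000239 s.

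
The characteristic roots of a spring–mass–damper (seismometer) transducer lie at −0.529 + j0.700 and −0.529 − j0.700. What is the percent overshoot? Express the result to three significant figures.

%OS ≈ 9.31%

|pole| = ω_n = √(0.529² + 0.700²) = 0.877 rad/s; ζ = cos θ = σ/ω_n = 0.603.
%OS = 100 e^{−πζ/√(1−ζ²)} with ζ = 0.603 gives 9.31%.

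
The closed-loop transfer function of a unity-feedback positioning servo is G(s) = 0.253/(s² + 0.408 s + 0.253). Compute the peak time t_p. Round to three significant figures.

Comparing the denominator to s² + 2ζω_n s + ω_n²: ω_n = √0.253 = 0.503 rad/s, and 2ζω_n = 0.408 so ζ = 0.408/(2·0.503) = 0.406.
The damped frequency ω_d = ω_n√(1−ζ²) = 0.460 rad/s. Then t_p = π/ω_d = 6.83 s.

t_p ≈ 6.83 s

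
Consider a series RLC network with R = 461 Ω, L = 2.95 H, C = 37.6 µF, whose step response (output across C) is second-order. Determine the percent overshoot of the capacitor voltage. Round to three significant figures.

For a series RLC circuit (capacitor voltage as output), ω_n = 1/√(LC) = 1/√(2.95 H · 37.6 µF) = 95.0 rad/s.
ζ = (R/2)·√(C/L) = (461/2)·√(37.6 µF/2.95 H) = 0.823.
Overshoot: exp(−π·0.823/√(1−0.823²)) = 0.0106, i.e. 1.06%.

%OS ≈ 1.06%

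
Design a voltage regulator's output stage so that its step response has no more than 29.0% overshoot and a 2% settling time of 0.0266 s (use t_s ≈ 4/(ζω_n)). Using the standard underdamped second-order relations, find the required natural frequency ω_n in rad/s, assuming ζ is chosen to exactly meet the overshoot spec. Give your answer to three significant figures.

Inverting the overshoot relation: ζ = |ln 0.290|/√(π² + ln²0.290) = 0.367.
Then ω_n = 4/(ζ t_s) = 4/(0.367 × 0.0266) = 410 rad/s.

ω_n ≈ 410 rad/s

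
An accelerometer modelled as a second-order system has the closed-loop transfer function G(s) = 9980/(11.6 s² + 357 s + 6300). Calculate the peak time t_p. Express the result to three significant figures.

Dividing through by 11.6: denominator becomes s² + 30.78 s + 543.1.
So ω_n = √543.1 = 23.3 rad/s and ζ = 30.78/(2·23.3) = 0.660.
ω_d = 23.3·√(1 − 0.660²) = 17.5 rad/s. t_p = π/ω_d = 0.180 s.

t_p ≈ 0.180 s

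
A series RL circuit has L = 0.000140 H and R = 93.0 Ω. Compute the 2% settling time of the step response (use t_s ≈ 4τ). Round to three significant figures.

τ = L/R = 0.000140/93.0 = 0.00000151 s.
t_s ≈ 4τ = 0.00000602 s.

t_s ≈ 0.00000602 s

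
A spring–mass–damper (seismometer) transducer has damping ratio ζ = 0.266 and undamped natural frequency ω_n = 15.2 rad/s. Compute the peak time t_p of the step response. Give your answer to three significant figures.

t_p ≈ 0.214 s

The damped frequency is ω_d = ω_n√(1−ζ²) = 15.2·√(1−0.0708) = 14.7 rad/s.
Peak time t_p = π/ω_d = π/14.7 = 0.214 s.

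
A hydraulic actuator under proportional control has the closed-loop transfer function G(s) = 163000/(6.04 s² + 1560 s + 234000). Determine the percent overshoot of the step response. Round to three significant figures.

%OS ≈ 6.51%

Dividing through by 6.04: denominator becomes s² + 258.3 s + 38740.
So ω_n = √38740 = 197 rad/s and ζ = 258.3/(2·197) = 0.656.
%OS = 100 e^{−πζ/√(1−ζ²)} with ζ = 0.656 gives 6.51%.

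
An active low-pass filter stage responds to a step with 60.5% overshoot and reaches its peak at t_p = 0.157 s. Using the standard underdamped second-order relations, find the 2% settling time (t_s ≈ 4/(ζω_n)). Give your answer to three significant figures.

t_s ≈ 1.25 s

ζ from %OS: ζ = |ln 0.605|/√(π²+ln²0.605) = 0.158.
t_p = π/ω_d ⇒ ω_d = 20.0 rad/s; then ω_n = ω_d/√(1−ζ²) = 20.3 rad/s.
t_s ≈ 4/(ζω_n) = 4/(0.158·20.3) = 1.25 s.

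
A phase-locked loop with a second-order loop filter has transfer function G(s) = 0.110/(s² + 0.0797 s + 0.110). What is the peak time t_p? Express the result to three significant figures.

Matching coefficients with s² + 2ζω_n s + ω_n² gives ω_n² = 0.110 ⇒ ω_n = 0.332 rad/s, and ζ = 0.0797/(2ω_n) = 0.120.
ω_d = 0.332·√(1 − 0.120²) = 0.329 rad/s. Then t_p = π/ω_d = 9.54 s.

t_p ≈ 9.54 s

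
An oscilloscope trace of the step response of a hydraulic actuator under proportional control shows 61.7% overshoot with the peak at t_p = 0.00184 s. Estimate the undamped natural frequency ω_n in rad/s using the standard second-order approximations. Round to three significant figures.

ω_n ≈ 1730 rad/s

ζ from %OS: ζ = |ln 0.617|/√(π²+ln²0.617) = 0.152.
t_p = π/ω_d ⇒ ω_d = 1710 rad/s; then ω_n = ω_d/√(1−ζ²) = 1730 rad/s.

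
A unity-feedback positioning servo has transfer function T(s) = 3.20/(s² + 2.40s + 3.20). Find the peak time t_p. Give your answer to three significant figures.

t_p ≈ 2.37 s

Comparing the denominator to s² + 2ζω_n s + ω_n²: ω_n = √3.20 = 1.79 rad/s, and 2ζω_n = 2.40 so ζ = 2.40/(2·1.79) = 0.671.
ω_d = 1.79·√(1 − 0.671²) = 1.33 rad/s. Then t_p = π/ω_d = 2.37 s.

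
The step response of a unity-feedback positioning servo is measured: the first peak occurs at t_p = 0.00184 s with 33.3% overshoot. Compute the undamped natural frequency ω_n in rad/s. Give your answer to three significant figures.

ω_n ≈ 1810 rad/s

The overshoot fixes ζ = −ln(OS)/√(π²+ln²(OS)) = 0.330.
From t_p = π/ω_d, ω_d = π/0.00184 = 1710 rad/s, so ω_n = ω_d/√(1−ζ²) = 1810 rad/s.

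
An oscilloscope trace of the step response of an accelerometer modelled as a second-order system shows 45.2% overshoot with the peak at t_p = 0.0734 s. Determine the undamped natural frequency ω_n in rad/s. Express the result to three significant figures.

ω_n ≈ 44.1 rad/s

The overshoot fixes ζ = −ln(OS)/√(π²+ln²(OS)) = 0.245.
t_p = π/ω_d ⇒ ω_d = 42.8 rad/s; then ω_n = ω_d/√(1−ζ²) = 44.1 rad/s.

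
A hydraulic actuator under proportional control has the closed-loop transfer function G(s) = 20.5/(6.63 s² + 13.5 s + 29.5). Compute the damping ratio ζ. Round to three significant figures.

Dividing through by 6.63: denominator becomes s² + 2.036 s + 4.449.
So ω_n = √4.449 = 2.11 rad/s and ζ = 2.036/(2·2.11) = 0.483.

ζ ≈ 0.483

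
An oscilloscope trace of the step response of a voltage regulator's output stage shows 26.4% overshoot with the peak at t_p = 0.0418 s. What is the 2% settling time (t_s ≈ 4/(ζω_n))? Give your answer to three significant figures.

t_s ≈ 0.126 s

ζ from %OS: ζ = |ln 0.264|/√(π²+ln²0.264) = 0.390.
From t_p = π/ω_d, ω_d = π/0.0418 = 75.2 rad/s, so ω_n = ω_d/√(1−ζ²) = 81.6 rad/s.
t_s ≈ 4/(ζω_n) = 4/(0.390·81.6) = 0.126 s.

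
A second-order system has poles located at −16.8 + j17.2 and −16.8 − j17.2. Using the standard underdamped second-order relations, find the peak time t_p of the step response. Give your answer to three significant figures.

t_p = π/ω_d with ω_d = 17.2 (the imaginary part), so t_p = 0.183 s.

t_p ≈ 0.183 s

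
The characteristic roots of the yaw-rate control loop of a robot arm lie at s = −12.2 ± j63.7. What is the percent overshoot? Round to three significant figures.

The poles are at −σ ± jω_d with σ = 12.2 and ω_d = 63.7, so ω_n = √(σ²+ω_d²) = 64.9 rad/s and ζ = σ/ω_n = 0.188.
%OS = 100 e^{−πζ/√(1−ζ²)} with ζ = 0.188 gives 54.8%.

%OS ≈ 54.8%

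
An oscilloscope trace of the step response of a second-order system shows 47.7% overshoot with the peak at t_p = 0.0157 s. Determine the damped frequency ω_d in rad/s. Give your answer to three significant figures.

ω_d ≈ 200 rad/s

t_p = π/ω_d, so ω_d = π/0.0157 = 200 rad/s.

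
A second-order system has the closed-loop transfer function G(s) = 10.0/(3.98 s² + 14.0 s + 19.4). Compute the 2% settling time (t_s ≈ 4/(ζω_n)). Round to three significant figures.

t_s ≈ 2.27 s

Dividing through by 3.98: denominator becomes s² + 3.518 s + 4.874.
So ω_n = √4.874 = 2.21 rad/s and ζ = 3.518/(2·2.21) = 0.797.
t_s ≈ 4/(ζω_n) = 2.27 s.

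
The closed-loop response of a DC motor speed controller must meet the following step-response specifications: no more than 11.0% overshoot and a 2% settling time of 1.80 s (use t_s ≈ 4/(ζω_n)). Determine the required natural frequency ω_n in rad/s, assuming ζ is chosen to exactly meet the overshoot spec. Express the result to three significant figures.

Inverting the overshoot relation: ζ = |ln 0.110|/√(π² + ln²0.110) = 0.575.
Then ω_n = 4/(ζ t_s) = 4/(0.575 × 1.80) = 3.87 rad/s.

ω_n ≈ 3.87 rad/s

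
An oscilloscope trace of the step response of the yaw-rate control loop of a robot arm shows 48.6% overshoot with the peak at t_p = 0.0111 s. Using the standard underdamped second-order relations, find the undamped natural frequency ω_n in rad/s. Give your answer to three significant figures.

ζ from %OS: ζ = |ln 0.486|/√(π²+ln²0.486) = 0.224.
From t_p = π/ω_d, ω_d = π/0.0111 = 283 rad/s, so ω_n = ω_d/√(1−ζ²) = 290 rad/s.

ω_n ≈ 290 rad/s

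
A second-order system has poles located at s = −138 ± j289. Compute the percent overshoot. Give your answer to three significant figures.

%OS ≈ 22.3%

With σ = 138, ω_d = 289: ω_n = √(σ²+ω_d²) = 320 rad/s, ζ = σ/ω_n = 0.431.
%OS = 100·exp(−πζ/√(1−ζ²)) = 22.3%.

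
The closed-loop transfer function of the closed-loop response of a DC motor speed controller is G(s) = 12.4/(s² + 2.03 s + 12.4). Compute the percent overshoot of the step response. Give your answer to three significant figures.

ω_n = √12.4 = 3.52 rad/s; ζ = 2.03/(2·3.52) = 0.288.
%OS = 100 e^{−πζ/√(1−ζ²)} with ζ = 0.288 gives 38.8%.

%OS ≈ 38.8%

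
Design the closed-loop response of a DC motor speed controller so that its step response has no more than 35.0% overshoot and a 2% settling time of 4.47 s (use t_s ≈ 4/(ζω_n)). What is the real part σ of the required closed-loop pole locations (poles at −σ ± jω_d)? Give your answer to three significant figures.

The settling-time spec alone fixes σ = ζω_n = 4/t_s = 4/4.47 = 0.895.
(Overshoot then fixes ζ = 0.317 and hence ω_d = σ·√(1−ζ²)/ζ = 2.68 rad/s.)

σ ≈ 0.895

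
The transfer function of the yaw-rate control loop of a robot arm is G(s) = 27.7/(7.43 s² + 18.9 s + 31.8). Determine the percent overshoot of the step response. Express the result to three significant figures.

%OS ≈ 8.64%

Dividing through by 7.43: denominator becomes s² + 2.544 s + 4.280.
So ω_n = √4.280 = 2.07 rad/s and ζ = 2.544/(2·2.07) = 0.615.
Overshoot: exp(−π·0.615/√(1−0.615²)) = 0.0864, i.e. 8.64%.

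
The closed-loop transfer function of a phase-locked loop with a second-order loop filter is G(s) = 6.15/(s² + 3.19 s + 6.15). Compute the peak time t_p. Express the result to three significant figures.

t_p ≈ 1.65 s

ω_n = √6.15 = 2.48 rad/s; ζ = 3.19/(2·2.48) = 0.643.
ω_d = 2.48·√(1 − 0.643²) = 1.90 rad/s. Then t_p = π/ω_d = 1.65 s.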